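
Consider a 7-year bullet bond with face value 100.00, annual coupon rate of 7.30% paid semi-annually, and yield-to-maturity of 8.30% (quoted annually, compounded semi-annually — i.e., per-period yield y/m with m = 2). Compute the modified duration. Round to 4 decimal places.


Answer: Modified duration = 5.3369

Derivation:
Coupon per period c = face * coupon_rate / m = 3.650000
Periods per year m = 2; per-period yield y/m = 0.041500
Number of cashflows N = 14
Cashflows (t years, CF_t, discount factor 1/(1+y/m)^(m*t), PV):
  t = 0.5000: CF_t = 3.650000, DF = 0.960154, PV = 3.504561
  t = 1.0000: CF_t = 3.650000, DF = 0.921895, PV = 3.364917
  t = 1.5000: CF_t = 3.650000, DF = 0.885161, PV = 3.230837
  t = 2.0000: CF_t = 3.650000, DF = 0.849890, PV = 3.102100
  t = 2.5000: CF_t = 3.650000, DF = 0.816025, PV = 2.978492
  t = 3.0000: CF_t = 3.650000, DF = 0.783510, PV = 2.859810
  t = 3.5000: CF_t = 3.650000, DF = 0.752290, PV = 2.745857
  t = 4.0000: CF_t = 3.650000, DF = 0.722314, PV = 2.636445
  t = 4.5000: CF_t = 3.650000, DF = 0.693532, PV = 2.531392
  t = 5.0000: CF_t = 3.650000, DF = 0.665897, PV = 2.430525
  t = 5.5000: CF_t = 3.650000, DF = 0.639364, PV = 2.333678
  t = 6.0000: CF_t = 3.650000, DF = 0.613887, PV = 2.240689
  t = 6.5000: CF_t = 3.650000, DF = 0.589426, PV = 2.151406
  t = 7.0000: CF_t = 103.650000, DF = 0.565940, PV = 58.659650
Price P = sum_t PV_t = 94.770358
First compute Macaulay numerator sum_t t * PV_t:
  t * PV_t at t = 0.5000: 1.752280
  t * PV_t at t = 1.0000: 3.364917
  t * PV_t at t = 1.5000: 4.846255
  t * PV_t at t = 2.0000: 6.204200
  t * PV_t at t = 2.5000: 7.446231
  t * PV_t at t = 3.0000: 8.579431
  t * PV_t at t = 3.5000: 9.610500
  t * PV_t at t = 4.0000: 10.545779
  t * PV_t at t = 4.5000: 11.391264
  t * PV_t at t = 5.0000: 12.152626
  t * PV_t at t = 5.5000: 12.835226
  t * PV_t at t = 6.0000: 13.444134
  t * PV_t at t = 6.5000: 13.984137
  t * PV_t at t = 7.0000: 410.617549
Macaulay duration D = 526.774528 / 94.770358 = 5.558431
Modified duration = D / (1 + y/m) = 5.558431 / (1 + 0.041500) = 5.336948


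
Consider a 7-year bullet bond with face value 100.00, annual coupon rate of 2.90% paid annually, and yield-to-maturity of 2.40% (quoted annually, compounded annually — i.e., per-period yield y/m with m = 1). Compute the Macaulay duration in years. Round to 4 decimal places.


Answer: Macaulay duration = 6.4456 years

Derivation:
Coupon per period c = face * coupon_rate / m = 2.900000
Periods per year m = 1; per-period yield y/m = 0.024000
Number of cashflows N = 7
Cashflows (t years, CF_t, discount factor 1/(1+y/m)^(m*t), PV):
  t = 1.0000: CF_t = 2.900000, DF = 0.976562, PV = 2.832031
  t = 2.0000: CF_t = 2.900000, DF = 0.953674, PV = 2.765656
  t = 3.0000: CF_t = 2.900000, DF = 0.931323, PV = 2.700835
  t = 4.0000: CF_t = 2.900000, DF = 0.909495, PV = 2.637535
  t = 5.0000: CF_t = 2.900000, DF = 0.888178, PV = 2.575717
  t = 6.0000: CF_t = 2.900000, DF = 0.867362, PV = 2.515349
  t = 7.0000: CF_t = 102.900000, DF = 0.847033, PV = 87.159690
Price P = sum_t PV_t = 103.186814
Macaulay numerator sum_t t * PV_t:
  t * PV_t at t = 1.0000: 2.832031
  t * PV_t at t = 2.0000: 5.531311
  t * PV_t at t = 3.0000: 8.102506
  t * PV_t at t = 4.0000: 10.550139
  t * PV_t at t = 5.0000: 12.878587
  t * PV_t at t = 6.0000: 15.092094
  t * PV_t at t = 7.0000: 610.117832
Macaulay duration D = (sum_t t * PV_t) / P = 665.104500 / 103.186814 = 6.445635


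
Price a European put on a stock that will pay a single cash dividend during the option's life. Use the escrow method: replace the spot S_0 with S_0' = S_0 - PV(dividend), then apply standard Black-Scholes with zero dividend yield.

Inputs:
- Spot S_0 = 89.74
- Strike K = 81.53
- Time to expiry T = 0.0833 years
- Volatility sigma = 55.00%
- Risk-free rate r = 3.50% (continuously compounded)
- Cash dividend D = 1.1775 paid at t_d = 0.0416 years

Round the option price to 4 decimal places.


PV(D) = D * exp(-r * t_d) = 1.1775 * 0.99854506 = 1.17578681
S_0' = S_0 - PV(D) = 89.7400 - 1.17578681 = 88.56421319
d1 = (ln(S_0'/K) + (r + sigma^2/2)*T) / (sigma*sqrt(T)) = 0.61907335
d2 = d1 - sigma*sqrt(T) = 0.46033379
exp(-rT) = 0.99708875
N(-d1) = 0.26793402; N(-d2) = 0.32263833
P = K * exp(-rT) * N(-d2) - S_0' * N(-d1) = 81.5300 * 0.99708875 * 0.32263833 - 88.56421319 * 0.26793402 = 2.4988

Answer: Price = 2.4988


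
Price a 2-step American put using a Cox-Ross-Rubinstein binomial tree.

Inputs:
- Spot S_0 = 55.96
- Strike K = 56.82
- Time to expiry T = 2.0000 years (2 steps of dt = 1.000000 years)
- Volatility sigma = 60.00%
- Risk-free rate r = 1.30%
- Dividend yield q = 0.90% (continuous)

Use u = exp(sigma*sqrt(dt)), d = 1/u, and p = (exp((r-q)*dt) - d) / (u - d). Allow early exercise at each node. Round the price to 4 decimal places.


Answer: Price = V(0,0) = 16.7507

Derivation:
dt = T/N = 1.000000
u = exp(sigma*sqrt(dt)) = 1.822119; d = 1/u = 0.548812
p = (exp((r-q)*dt) - d) / (u - d) = 0.357491
Discount per step: exp(-r*dt) = 0.987084
Stock lattice S(k, i) with i counting down-moves:
  k=0: S(0,0) = 55.9600
  k=1: S(1,0) = 101.9658; S(1,1) = 30.7115
  k=2: S(2,0) = 185.7937; S(2,1) = 55.9600; S(2,2) = 16.8548
Terminal payoffs V(N, i) = max(K - S_T, 0):
  V(2,0) = 0.000000; V(2,1) = 0.860000; V(2,2) = 39.965172
Backward induction: V(k, i) = exp(-r*dt) * [p * V(k+1, i) + (1-p) * V(k+1, i+1)]; then take max(V_cont, immediate exercise) for American.
  V(1,0) = exp(-r*dt) * [p*0.000000 + (1-p)*0.860000] = 0.545421; exercise = 0.000000; V(1,0) = max -> 0.545421
  V(1,1) = exp(-r*dt) * [p*0.860000 + (1-p)*39.965172] = 25.649785; exercise = 26.108501; V(1,1) = max -> 26.108501
  V(0,0) = exp(-r*dt) * [p*0.545421 + (1-p)*26.108501] = 16.750738; exercise = 0.860000; V(0,0) = max -> 16.750738


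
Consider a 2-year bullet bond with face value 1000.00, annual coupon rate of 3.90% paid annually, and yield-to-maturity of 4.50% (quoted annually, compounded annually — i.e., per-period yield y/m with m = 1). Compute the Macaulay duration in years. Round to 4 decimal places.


Answer: Macaulay duration = 1.9623 years

Derivation:
Coupon per period c = face * coupon_rate / m = 39.000000
Periods per year m = 1; per-period yield y/m = 0.045000
Number of cashflows N = 2
Cashflows (t years, CF_t, discount factor 1/(1+y/m)^(m*t), PV):
  t = 1.0000: CF_t = 39.000000, DF = 0.956938, PV = 37.320574
  t = 2.0000: CF_t = 1039.000000, DF = 0.915730, PV = 951.443419
Price P = sum_t PV_t = 988.763993
Macaulay numerator sum_t t * PV_t:
  t * PV_t at t = 1.0000: 37.320574
  t * PV_t at t = 2.0000: 1902.886839
Macaulay duration D = (sum_t t * PV_t) / P = 1940.207413 / 988.763993 = 1.962255


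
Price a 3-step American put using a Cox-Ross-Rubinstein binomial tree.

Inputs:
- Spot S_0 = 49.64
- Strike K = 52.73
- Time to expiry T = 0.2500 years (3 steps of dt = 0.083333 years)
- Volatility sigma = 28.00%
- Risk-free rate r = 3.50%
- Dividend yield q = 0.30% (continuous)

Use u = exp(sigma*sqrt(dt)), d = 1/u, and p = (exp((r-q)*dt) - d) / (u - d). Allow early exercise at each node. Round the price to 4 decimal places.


dt = T/N = 0.083333
u = exp(sigma*sqrt(dt)) = 1.084186; d = 1/u = 0.922351
p = (exp((r-q)*dt) - d) / (u - d) = 0.496303
Discount per step: exp(-r*dt) = 0.997088
Stock lattice S(k, i) with i counting down-moves:
  k=0: S(0,0) = 49.6400
  k=1: S(1,0) = 53.8190; S(1,1) = 45.7855
  k=2: S(2,0) = 58.3497; S(2,1) = 49.6400; S(2,2) = 42.2303
  k=3: S(3,0) = 63.2620; S(3,1) = 53.8190; S(3,2) = 45.7855; S(3,3) = 38.9512
Terminal payoffs V(N, i) = max(K - S_T, 0):
  V(3,0) = 0.000000; V(3,1) = 0.000000; V(3,2) = 6.944478; V(3,3) = 13.778790
Backward induction: V(k, i) = exp(-r*dt) * [p * V(k+1, i) + (1-p) * V(k+1, i+1)]; then take max(V_cont, immediate exercise) for American.
  V(2,0) = exp(-r*dt) * [p*0.000000 + (1-p)*0.000000] = 0.000000; exercise = 0.000000; V(2,0) = max -> 0.000000
  V(2,1) = exp(-r*dt) * [p*0.000000 + (1-p)*6.944478] = 3.487722; exercise = 3.090000; V(2,1) = max -> 3.487722
  V(2,2) = exp(-r*dt) * [p*6.944478 + (1-p)*13.778790] = 10.356646; exercise = 10.499661; V(2,2) = max -> 10.499661
  V(1,0) = exp(-r*dt) * [p*0.000000 + (1-p)*3.487722] = 1.751637; exercise = 0.000000; V(1,0) = max -> 1.751637
  V(1,1) = exp(-r*dt) * [p*3.487722 + (1-p)*10.499661] = 6.999167; exercise = 6.944478; V(1,1) = max -> 6.999167
  V(0,0) = exp(-r*dt) * [p*1.751637 + (1-p)*6.999167] = 4.382000; exercise = 3.090000; V(0,0) = max -> 4.382000

Answer: Price = V(0,0) = 4.3820


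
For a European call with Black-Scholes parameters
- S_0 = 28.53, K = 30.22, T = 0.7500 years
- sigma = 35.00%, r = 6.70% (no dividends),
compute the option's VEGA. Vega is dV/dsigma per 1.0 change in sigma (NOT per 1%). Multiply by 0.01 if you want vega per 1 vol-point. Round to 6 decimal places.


d1 = 0.1274779773; d2 = -0.1756309140
phi(d1) = 0.3957138814; exp(-qT) = 1.0000000000; exp(-rT) = 0.9509916469
Vega = S * exp(-qT) * phi(d1) * sqrt(T) = 28.5300 * 1.0000000000 * 0.3957138814 * 0.8660254038 = 9.777182

Answer: Vega = 9.777182


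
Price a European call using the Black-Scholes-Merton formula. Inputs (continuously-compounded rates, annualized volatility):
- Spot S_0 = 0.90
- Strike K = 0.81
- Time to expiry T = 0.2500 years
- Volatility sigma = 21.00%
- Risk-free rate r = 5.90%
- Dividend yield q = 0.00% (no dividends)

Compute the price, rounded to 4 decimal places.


Answer: Price = 0.1074

Derivation:
d1 = (ln(S/K) + (r - q + 0.5*sigma^2) * T) / (sigma * sqrt(T)) = 1.19640967
d2 = d1 - sigma * sqrt(T) = 1.09140967
exp(-rT) = 0.98535825; exp(-qT) = 1.00000000
C = S_0 * exp(-qT) * N(d1) - K * exp(-rT) * N(d2)
N(d1) = 0.88423164; N(d2) = 0.86245367
C = 0.9000 * 1.00000000 * 0.88423164 - 0.8100 * 0.98535825 * 0.86245367 = 0.1074


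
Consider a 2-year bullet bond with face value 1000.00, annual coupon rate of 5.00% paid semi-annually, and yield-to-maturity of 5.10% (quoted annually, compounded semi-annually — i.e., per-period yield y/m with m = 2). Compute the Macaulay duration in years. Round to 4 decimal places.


Coupon per period c = face * coupon_rate / m = 25.000000
Periods per year m = 2; per-period yield y/m = 0.025500
Number of cashflows N = 4
Cashflows (t years, CF_t, discount factor 1/(1+y/m)^(m*t), PV):
  t = 0.5000: CF_t = 25.000000, DF = 0.975134, PV = 24.378352
  t = 1.0000: CF_t = 25.000000, DF = 0.950886, PV = 23.772162
  t = 1.5000: CF_t = 25.000000, DF = 0.927242, PV = 23.181045
  t = 2.0000: CF_t = 1025.000000, DF = 0.904185, PV = 926.789717
Price P = sum_t PV_t = 998.121276
Macaulay numerator sum_t t * PV_t:
  t * PV_t at t = 0.5000: 12.189176
  t * PV_t at t = 1.0000: 23.772162
  t * PV_t at t = 1.5000: 34.771568
  t * PV_t at t = 2.0000: 1853.579434
Macaulay duration D = (sum_t t * PV_t) / P = 1924.312340 / 998.121276 = 1.927934

Answer: Macaulay duration = 1.9279 years


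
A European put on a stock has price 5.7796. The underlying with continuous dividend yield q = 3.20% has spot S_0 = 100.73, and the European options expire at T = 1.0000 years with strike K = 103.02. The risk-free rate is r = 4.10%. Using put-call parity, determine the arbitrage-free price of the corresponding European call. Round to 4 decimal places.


Put-call parity: C - P = S_0 * exp(-qT) - K * exp(-rT).
S_0 * exp(-qT) = 100.7300 * 0.96850658 = 97.55766801
K * exp(-rT) = 103.0200 * 0.95982913 = 98.88159697
C = P + S*exp(-qT) - K*exp(-rT)
C = 5.7796 + 97.55766801 - 98.88159697 = 4.4557

Answer: Call price = 4.4557


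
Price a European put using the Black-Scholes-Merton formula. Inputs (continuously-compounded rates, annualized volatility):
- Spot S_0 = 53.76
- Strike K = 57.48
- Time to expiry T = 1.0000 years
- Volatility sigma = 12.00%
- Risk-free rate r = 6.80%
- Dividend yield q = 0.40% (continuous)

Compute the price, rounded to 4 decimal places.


Answer: Price = 2.6443

Derivation:
d1 = (ln(S/K) + (r - q + 0.5*sigma^2) * T) / (sigma * sqrt(T)) = 0.03577196
d2 = d1 - sigma * sqrt(T) = -0.08422804
exp(-rT) = 0.93426047; exp(-qT) = 0.99600799
P = K * exp(-rT) * N(-d2) - S_0 * exp(-qT) * N(-d1)
N(-d1) = 0.48573210; N(-d2) = 0.53356244
P = 57.4800 * 0.93426047 * 0.53356244 - 53.7600 * 0.99600799 * 0.48573210 = 2.6443


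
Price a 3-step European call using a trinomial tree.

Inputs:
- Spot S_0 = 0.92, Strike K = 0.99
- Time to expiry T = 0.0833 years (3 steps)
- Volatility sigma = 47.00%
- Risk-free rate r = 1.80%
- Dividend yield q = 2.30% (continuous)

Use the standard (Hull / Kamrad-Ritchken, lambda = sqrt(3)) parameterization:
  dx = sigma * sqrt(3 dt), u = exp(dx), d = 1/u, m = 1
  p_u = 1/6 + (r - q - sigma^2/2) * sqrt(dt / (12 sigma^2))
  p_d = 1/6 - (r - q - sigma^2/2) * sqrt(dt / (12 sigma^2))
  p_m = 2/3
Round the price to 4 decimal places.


Answer: Price = V(0,0) = 0.0258

Derivation:
dt = T/N = 0.027767; dx = sigma*sqrt(3*dt) = 0.135650
u = exp(dx) = 1.145281; d = 1/u = 0.873148
p_u = 0.154851, p_m = 0.666667, p_d = 0.178483
Discount per step: exp(-r*dt) = 0.999500
Stock lattice S(k, j) with j the centered position index:
  k=0: S(0,+0) = 0.9200
  k=1: S(1,-1) = 0.8033; S(1,+0) = 0.9200; S(1,+1) = 1.0537
  k=2: S(2,-2) = 0.7014; S(2,-1) = 0.8033; S(2,+0) = 0.9200; S(2,+1) = 1.0537; S(2,+2) = 1.2067
  k=3: S(3,-3) = 0.6124; S(3,-2) = 0.7014; S(3,-1) = 0.8033; S(3,+0) = 0.9200; S(3,+1) = 1.0537; S(3,+2) = 1.2067; S(3,+3) = 1.3821
Terminal payoffs V(N, j) = max(S_T - K, 0):
  V(3,-3) = 0.000000; V(3,-2) = 0.000000; V(3,-1) = 0.000000; V(3,+0) = 0.000000; V(3,+1) = 0.063659; V(3,+2) = 0.216735; V(3,+3) = 0.392051
Backward induction: V(k, j) = exp(-r*dt) * [p_u * V(k+1, j+1) + p_m * V(k+1, j) + p_d * V(k+1, j-1)]
  V(2,-2) = exp(-r*dt) * [p_u*0.000000 + p_m*0.000000 + p_d*0.000000] = 0.000000
  V(2,-1) = exp(-r*dt) * [p_u*0.000000 + p_m*0.000000 + p_d*0.000000] = 0.000000
  V(2,+0) = exp(-r*dt) * [p_u*0.063659 + p_m*0.000000 + p_d*0.000000] = 0.009853
  V(2,+1) = exp(-r*dt) * [p_u*0.216735 + p_m*0.063659 + p_d*0.000000] = 0.075963
  V(2,+2) = exp(-r*dt) * [p_u*0.392051 + p_m*0.216735 + p_d*0.063659] = 0.216454
  V(1,-1) = exp(-r*dt) * [p_u*0.009853 + p_m*0.000000 + p_d*0.000000] = 0.001525
  V(1,+0) = exp(-r*dt) * [p_u*0.075963 + p_m*0.009853 + p_d*0.000000] = 0.018322
  V(1,+1) = exp(-r*dt) * [p_u*0.216454 + p_m*0.075963 + p_d*0.009853] = 0.085875
  V(0,+0) = exp(-r*dt) * [p_u*0.085875 + p_m*0.018322 + p_d*0.001525] = 0.025772


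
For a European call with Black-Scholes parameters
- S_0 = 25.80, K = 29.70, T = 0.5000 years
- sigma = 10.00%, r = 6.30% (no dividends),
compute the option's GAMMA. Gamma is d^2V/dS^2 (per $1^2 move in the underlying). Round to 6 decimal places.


d1 = -1.5099919379; d2 = -1.5807026160
phi(d1) = 0.1275845037; exp(-qT) = 1.0000000000; exp(-rT) = 0.9689909565
Gamma = exp(-qT) * phi(d1) / (S * sigma * sqrt(T)) = 1.0000000000 * 0.1275845037 / (25.8000 * 0.1000 * 0.7071067812) = 0.069935

Answer: Gamma = 0.069935


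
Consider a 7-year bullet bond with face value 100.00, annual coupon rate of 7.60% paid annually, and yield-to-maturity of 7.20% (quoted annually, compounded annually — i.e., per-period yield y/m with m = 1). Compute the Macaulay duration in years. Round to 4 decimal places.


Coupon per period c = face * coupon_rate / m = 7.600000
Periods per year m = 1; per-period yield y/m = 0.072000
Number of cashflows N = 7
Cashflows (t years, CF_t, discount factor 1/(1+y/m)^(m*t), PV):
  t = 1.0000: CF_t = 7.600000, DF = 0.932836, PV = 7.089552
  t = 2.0000: CF_t = 7.600000, DF = 0.870183, PV = 6.613388
  t = 3.0000: CF_t = 7.600000, DF = 0.811738, PV = 6.169205
  t = 4.0000: CF_t = 7.600000, DF = 0.757218, PV = 5.754856
  t = 5.0000: CF_t = 7.600000, DF = 0.706360, PV = 5.368336
  t = 6.0000: CF_t = 7.600000, DF = 0.658918, PV = 5.007776
  t = 7.0000: CF_t = 107.600000, DF = 0.614662, PV = 66.137652
Price P = sum_t PV_t = 102.140766
Macaulay numerator sum_t t * PV_t:
  t * PV_t at t = 1.0000: 7.089552
  t * PV_t at t = 2.0000: 13.226777
  t * PV_t at t = 3.0000: 18.507616
  t * PV_t at t = 4.0000: 23.019423
  t * PV_t at t = 5.0000: 26.841678
  t * PV_t at t = 6.0000: 30.046655
  t * PV_t at t = 7.0000: 462.963565
Macaulay duration D = (sum_t t * PV_t) / P = 581.695267 / 102.140766 = 5.695035

Answer: Macaulay duration = 5.6950 years


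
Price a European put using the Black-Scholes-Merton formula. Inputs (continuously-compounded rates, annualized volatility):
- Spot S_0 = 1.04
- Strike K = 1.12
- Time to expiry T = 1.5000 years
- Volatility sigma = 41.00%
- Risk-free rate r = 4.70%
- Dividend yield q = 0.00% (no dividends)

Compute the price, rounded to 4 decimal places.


Answer: Price = 0.2084

Derivation:
d1 = (ln(S/K) + (r - q + 0.5*sigma^2) * T) / (sigma * sqrt(T)) = 0.24388758
d2 = d1 - sigma * sqrt(T) = -0.25825781
exp(-rT) = 0.93192774; exp(-qT) = 1.00000000
P = K * exp(-rT) * N(-d2) - S_0 * exp(-qT) * N(-d1)
N(-d1) = 0.40365894; N(-d2) = 0.60189603
P = 1.1200 * 0.93192774 * 0.60189603 - 1.0400 * 1.00000000 * 0.40365894 = 0.2084


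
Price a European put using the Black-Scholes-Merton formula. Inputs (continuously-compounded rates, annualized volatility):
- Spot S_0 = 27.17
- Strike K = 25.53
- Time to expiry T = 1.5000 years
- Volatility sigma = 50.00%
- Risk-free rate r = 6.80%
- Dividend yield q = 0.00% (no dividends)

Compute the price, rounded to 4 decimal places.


Answer: Price = 4.1913

Derivation:
d1 = (ln(S/K) + (r - q + 0.5*sigma^2) * T) / (sigma * sqrt(T)) = 0.57442036
d2 = d1 - sigma * sqrt(T) = -0.03795208
exp(-rT) = 0.90302955; exp(-qT) = 1.00000000
P = K * exp(-rT) * N(-d2) - S_0 * exp(-qT) * N(-d1)
N(-d1) = 0.28284169; N(-d2) = 0.51513706
P = 25.5300 * 0.90302955 * 0.51513706 - 27.1700 * 1.00000000 * 0.28284169 = 4.1913


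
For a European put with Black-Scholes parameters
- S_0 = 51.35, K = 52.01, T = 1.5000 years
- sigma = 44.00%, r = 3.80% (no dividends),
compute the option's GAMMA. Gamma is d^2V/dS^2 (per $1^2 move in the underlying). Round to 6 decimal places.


d1 = 0.3515183466; d2 = -0.1873693968
phi(d1) = 0.3750405569; exp(-qT) = 1.0000000000; exp(-rT) = 0.9445940694
Gamma = exp(-qT) * phi(d1) / (S * sigma * sqrt(T)) = 1.0000000000 * 0.3750405569 / (51.3500 * 0.4400 * 1.2247448714) = 0.013553

Answer: Gamma = 0.013553


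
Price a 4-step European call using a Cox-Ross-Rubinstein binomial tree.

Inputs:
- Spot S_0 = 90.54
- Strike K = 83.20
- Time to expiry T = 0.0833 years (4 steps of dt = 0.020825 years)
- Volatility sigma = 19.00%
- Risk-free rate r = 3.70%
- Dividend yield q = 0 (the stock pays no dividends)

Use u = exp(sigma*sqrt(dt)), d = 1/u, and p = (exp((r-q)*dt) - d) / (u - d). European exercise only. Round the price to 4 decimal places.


dt = T/N = 0.020825
u = exp(sigma*sqrt(dt)) = 1.027798; d = 1/u = 0.972954
p = (exp((r-q)*dt) - d) / (u - d) = 0.507201
Discount per step: exp(-r*dt) = 0.999230
Stock lattice S(k, i) with i counting down-moves:
  k=0: S(0,0) = 90.5400
  k=1: S(1,0) = 93.0568; S(1,1) = 88.0912
  k=2: S(2,0) = 95.6436; S(2,1) = 90.5400; S(2,2) = 85.7087
  k=3: S(3,0) = 98.3023; S(3,1) = 93.0568; S(3,2) = 88.0912; S(3,3) = 83.3906
  k=4: S(4,0) = 101.0349; S(4,1) = 95.6436; S(4,2) = 90.5400; S(4,3) = 85.7087; S(4,4) = 81.1352
Terminal payoffs V(N, i) = max(S_T - K, 0):
  V(4,0) = 17.834935; V(4,1) = 12.443625; V(4,2) = 7.340000; V(4,3) = 2.508709; V(4,4) = 0.000000
Backward induction: V(k, i) = exp(-r*dt) * [p * V(k+1, i) + (1-p) * V(k+1, i+1)].
  V(3,0) = exp(-r*dt) * [p*17.834935 + (1-p)*12.443625] = 15.166410
  V(3,1) = exp(-r*dt) * [p*12.443625 + (1-p)*7.340000] = 9.920914
  V(3,2) = exp(-r*dt) * [p*7.340000 + (1-p)*2.508709] = 4.955322
  V(3,3) = exp(-r*dt) * [p*2.508709 + (1-p)*0.000000] = 1.271438
  V(2,0) = exp(-r*dt) * [p*15.166410 + (1-p)*9.920914] = 12.571742
  V(2,1) = exp(-r*dt) * [p*9.920914 + (1-p)*4.955322] = 7.468117
  V(2,2) = exp(-r*dt) * [p*4.955322 + (1-p)*1.271438] = 3.137488
  V(1,0) = exp(-r*dt) * [p*12.571742 + (1-p)*7.468117] = 10.048932
  V(1,1) = exp(-r*dt) * [p*7.468117 + (1-p)*3.137488] = 5.329877
  V(0,0) = exp(-r*dt) * [p*10.048932 + (1-p)*5.329877] = 7.717435

Answer: Price = V(0,0) = 7.7174


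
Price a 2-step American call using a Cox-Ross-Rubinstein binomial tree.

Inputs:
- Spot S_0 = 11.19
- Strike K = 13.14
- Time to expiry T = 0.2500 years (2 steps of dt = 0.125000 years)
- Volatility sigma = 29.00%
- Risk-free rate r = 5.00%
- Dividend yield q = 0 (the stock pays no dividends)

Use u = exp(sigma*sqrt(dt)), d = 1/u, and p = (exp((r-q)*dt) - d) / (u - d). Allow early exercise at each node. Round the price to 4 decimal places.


dt = T/N = 0.125000
u = exp(sigma*sqrt(dt)) = 1.107971; d = 1/u = 0.902551
p = (exp((r-q)*dt) - d) / (u - d) = 0.504910
Discount per step: exp(-r*dt) = 0.993769
Stock lattice S(k, i) with i counting down-moves:
  k=0: S(0,0) = 11.1900
  k=1: S(1,0) = 12.3982; S(1,1) = 10.0995
  k=2: S(2,0) = 13.7368; S(2,1) = 11.1900; S(2,2) = 9.1153
Terminal payoffs V(N, i) = max(S_T - K, 0):
  V(2,0) = 0.596843; V(2,1) = 0.000000; V(2,2) = 0.000000
Backward induction: V(k, i) = exp(-r*dt) * [p * V(k+1, i) + (1-p) * V(k+1, i+1)]; then take max(V_cont, immediate exercise) for American.
  V(1,0) = exp(-r*dt) * [p*0.596843 + (1-p)*0.000000] = 0.299475; exercise = 0.000000; V(1,0) = max -> 0.299475
  V(1,1) = exp(-r*dt) * [p*0.000000 + (1-p)*0.000000] = 0.000000; exercise = 0.000000; V(1,1) = max -> 0.000000
  V(0,0) = exp(-r*dt) * [p*0.299475 + (1-p)*0.000000] = 0.150266; exercise = 0.000000; V(0,0) = max -> 0.150266

Answer: Price = V(0,0) = 0.1503


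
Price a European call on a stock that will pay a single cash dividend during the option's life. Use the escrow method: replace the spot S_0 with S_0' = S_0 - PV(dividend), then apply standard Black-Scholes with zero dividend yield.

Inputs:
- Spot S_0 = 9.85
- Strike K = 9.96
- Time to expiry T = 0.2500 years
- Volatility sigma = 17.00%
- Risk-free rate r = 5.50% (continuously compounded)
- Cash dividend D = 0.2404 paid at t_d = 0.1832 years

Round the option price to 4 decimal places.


PV(D) = D * exp(-r * t_d) = 0.2404 * 0.98997459 = 0.23798989
S_0' = S_0 - PV(D) = 9.8500 - 0.23798989 = 9.61201011
d1 = (ln(S_0'/K) + (r + sigma^2/2)*T) / (sigma*sqrt(T)) = -0.21413179
d2 = d1 - sigma*sqrt(T) = -0.29913179
exp(-rT) = 0.98634410
N(d1) = 0.41522214; N(d2) = 0.38241975
C = S_0' * N(d1) - K * exp(-rT) * N(d2) = 9.61201011 * 0.41522214 - 9.9600 * 0.98634410 * 0.38241975 = 0.2342

Answer: Price = 0.2342


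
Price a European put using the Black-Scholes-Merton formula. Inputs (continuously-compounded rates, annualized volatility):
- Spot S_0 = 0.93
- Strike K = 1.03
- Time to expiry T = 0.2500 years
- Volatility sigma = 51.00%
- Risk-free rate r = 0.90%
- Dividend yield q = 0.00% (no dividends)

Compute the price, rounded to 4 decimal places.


d1 = (ln(S/K) + (r - q + 0.5*sigma^2) * T) / (sigma * sqrt(T)) = -0.26418429
d2 = d1 - sigma * sqrt(T) = -0.51918429
exp(-rT) = 0.99775253; exp(-qT) = 1.00000000
P = K * exp(-rT) * N(-d2) - S_0 * exp(-qT) * N(-d1)
N(-d1) = 0.60418104; N(-d2) = 0.69818388
P = 1.0300 * 0.99775253 * 0.69818388 - 0.9300 * 1.00000000 * 0.60418104 = 0.1556

Answer: Price = 0.1556


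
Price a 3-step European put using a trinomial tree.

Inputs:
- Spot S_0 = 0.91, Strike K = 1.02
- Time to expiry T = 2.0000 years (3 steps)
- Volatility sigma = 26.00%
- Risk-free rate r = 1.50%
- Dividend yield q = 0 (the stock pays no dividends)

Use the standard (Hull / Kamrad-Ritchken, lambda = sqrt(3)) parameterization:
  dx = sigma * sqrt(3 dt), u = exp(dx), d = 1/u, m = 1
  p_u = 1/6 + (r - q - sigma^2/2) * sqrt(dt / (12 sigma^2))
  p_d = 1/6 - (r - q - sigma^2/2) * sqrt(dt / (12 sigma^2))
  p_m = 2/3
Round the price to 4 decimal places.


dt = T/N = 0.666667; dx = sigma*sqrt(3*dt) = 0.367696
u = exp(dx) = 1.444402; d = 1/u = 0.692328
p_u = 0.149624, p_m = 0.666667, p_d = 0.183710
Discount per step: exp(-r*dt) = 0.990050
Stock lattice S(k, j) with j the centered position index:
  k=0: S(0,+0) = 0.9100
  k=1: S(1,-1) = 0.6300; S(1,+0) = 0.9100; S(1,+1) = 1.3144
  k=2: S(2,-2) = 0.4362; S(2,-1) = 0.6300; S(2,+0) = 0.9100; S(2,+1) = 1.3144; S(2,+2) = 1.8985
  k=3: S(3,-3) = 0.3020; S(3,-2) = 0.4362; S(3,-1) = 0.6300; S(3,+0) = 0.9100; S(3,+1) = 1.3144; S(3,+2) = 1.8985; S(3,+3) = 2.7422
Terminal payoffs V(N, j) = max(K - S_T, 0):
  V(3,-3) = 0.718021; V(3,-2) = 0.583821; V(3,-1) = 0.389982; V(3,+0) = 0.110000; V(3,+1) = 0.000000; V(3,+2) = 0.000000; V(3,+3) = 0.000000
Backward induction: V(k, j) = exp(-r*dt) * [p_u * V(k+1, j+1) + p_m * V(k+1, j) + p_d * V(k+1, j-1)]
  V(2,-2) = exp(-r*dt) * [p_u*0.389982 + p_m*0.583821 + p_d*0.718021] = 0.573706
  V(2,-1) = exp(-r*dt) * [p_u*0.110000 + p_m*0.389982 + p_d*0.583821] = 0.379882
  V(2,+0) = exp(-r*dt) * [p_u*0.000000 + p_m*0.110000 + p_d*0.389982] = 0.143534
  V(2,+1) = exp(-r*dt) * [p_u*0.000000 + p_m*0.000000 + p_d*0.110000] = 0.020007
  V(2,+2) = exp(-r*dt) * [p_u*0.000000 + p_m*0.000000 + p_d*0.000000] = 0.000000
  V(1,-1) = exp(-r*dt) * [p_u*0.143534 + p_m*0.379882 + p_d*0.573706] = 0.376344
  V(1,+0) = exp(-r*dt) * [p_u*0.020007 + p_m*0.143534 + p_d*0.379882] = 0.166795
  V(1,+1) = exp(-r*dt) * [p_u*0.000000 + p_m*0.020007 + p_d*0.143534] = 0.039312
  V(0,+0) = exp(-r*dt) * [p_u*0.039312 + p_m*0.166795 + p_d*0.376344] = 0.184364

Answer: Price = V(0,0) = 0.1844


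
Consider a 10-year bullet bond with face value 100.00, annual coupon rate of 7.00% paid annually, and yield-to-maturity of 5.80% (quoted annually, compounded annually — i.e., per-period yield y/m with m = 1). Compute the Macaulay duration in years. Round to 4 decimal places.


Answer: Macaulay duration = 7.6301 years

Derivation:
Coupon per period c = face * coupon_rate / m = 7.000000
Periods per year m = 1; per-period yield y/m = 0.058000
Number of cashflows N = 10
Cashflows (t years, CF_t, discount factor 1/(1+y/m)^(m*t), PV):
  t = 1.0000: CF_t = 7.000000, DF = 0.945180, PV = 6.616257
  t = 2.0000: CF_t = 7.000000, DF = 0.893364, PV = 6.253551
  t = 3.0000: CF_t = 7.000000, DF = 0.844390, PV = 5.910729
  t = 4.0000: CF_t = 7.000000, DF = 0.798100, PV = 5.586700
  t = 5.0000: CF_t = 7.000000, DF = 0.754348, PV = 5.280435
  t = 6.0000: CF_t = 7.000000, DF = 0.712994, PV = 4.990959
  t = 7.0000: CF_t = 7.000000, DF = 0.673908, PV = 4.717353
  t = 8.0000: CF_t = 7.000000, DF = 0.636964, PV = 4.458746
  t = 9.0000: CF_t = 7.000000, DF = 0.602045, PV = 4.214315
  t = 10.0000: CF_t = 107.000000, DF = 0.569041, PV = 60.887354
Price P = sum_t PV_t = 108.916399
Macaulay numerator sum_t t * PV_t:
  t * PV_t at t = 1.0000: 6.616257
  t * PV_t at t = 2.0000: 12.507102
  t * PV_t at t = 3.0000: 17.732187
  t * PV_t at t = 4.0000: 22.346801
  t * PV_t at t = 5.0000: 26.402175
  t * PV_t at t = 6.0000: 29.945756
  t * PV_t at t = 7.0000: 33.021470
  t * PV_t at t = 8.0000: 35.669965
  t * PV_t at t = 9.0000: 37.928838
  t * PV_t at t = 10.0000: 608.873539
Macaulay duration D = (sum_t t * PV_t) / P = 831.044091 / 108.916399 = 7.630110


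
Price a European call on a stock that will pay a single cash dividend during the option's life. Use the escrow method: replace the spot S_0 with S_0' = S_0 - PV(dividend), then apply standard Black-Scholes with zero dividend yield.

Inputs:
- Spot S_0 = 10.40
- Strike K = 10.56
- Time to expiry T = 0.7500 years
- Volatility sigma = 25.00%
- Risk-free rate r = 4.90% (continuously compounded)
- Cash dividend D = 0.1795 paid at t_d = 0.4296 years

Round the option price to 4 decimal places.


PV(D) = D * exp(-r * t_d) = 0.1795 * 0.97916961 = 0.17576095
S_0' = S_0 - PV(D) = 10.4000 - 0.17576095 = 10.22423905
d1 = (ln(S_0'/K) + (r + sigma^2/2)*T) / (sigma*sqrt(T)) = 0.12875142
d2 = d1 - sigma*sqrt(T) = -0.08775493
exp(-rT) = 0.96391708
N(d1) = 0.55122283; N(d2) = 0.46503573
C = S_0' * N(d1) - K * exp(-rT) * N(d2) = 10.22423905 * 0.55122283 - 10.5600 * 0.96391708 * 0.46503573 = 0.9023

Answer: Price = 0.9023


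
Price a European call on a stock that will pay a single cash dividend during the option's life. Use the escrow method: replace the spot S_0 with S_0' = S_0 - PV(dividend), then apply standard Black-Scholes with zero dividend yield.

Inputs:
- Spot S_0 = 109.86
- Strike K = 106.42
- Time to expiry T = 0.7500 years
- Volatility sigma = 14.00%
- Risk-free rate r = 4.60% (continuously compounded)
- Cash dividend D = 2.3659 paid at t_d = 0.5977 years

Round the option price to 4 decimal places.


Answer: Price = 7.8060

Derivation:
PV(D) = D * exp(-r * t_d) = 2.3659 * 0.97288033 = 2.30173756
S_0' = S_0 - PV(D) = 109.8600 - 2.30173756 = 107.55826244
d1 = (ln(S_0'/K) + (r + sigma^2/2)*T) / (sigma*sqrt(T)) = 0.43292319
d2 = d1 - sigma*sqrt(T) = 0.31167964
exp(-rT) = 0.96608834
N(d1) = 0.66746472; N(d2) = 0.62235800
C = S_0' * N(d1) - K * exp(-rT) * N(d2) = 107.55826244 * 0.66746472 - 106.4200 * 0.96608834 * 0.62235800 = 7.8060


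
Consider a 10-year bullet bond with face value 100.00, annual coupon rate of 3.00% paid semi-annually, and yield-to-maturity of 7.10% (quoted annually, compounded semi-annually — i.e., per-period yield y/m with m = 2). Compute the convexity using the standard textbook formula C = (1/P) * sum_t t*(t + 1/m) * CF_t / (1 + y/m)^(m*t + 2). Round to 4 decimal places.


Answer: Convexity = 77.6577

Derivation:
Coupon per period c = face * coupon_rate / m = 1.500000
Periods per year m = 2; per-period yield y/m = 0.035500
Number of cashflows N = 20
Cashflows (t years, CF_t, discount factor 1/(1+y/m)^(m*t), PV):
  t = 0.5000: CF_t = 1.500000, DF = 0.965717, PV = 1.448576
  t = 1.0000: CF_t = 1.500000, DF = 0.932609, PV = 1.398914
  t = 1.5000: CF_t = 1.500000, DF = 0.900637, PV = 1.350955
  t = 2.0000: CF_t = 1.500000, DF = 0.869760, PV = 1.304640
  t = 2.5000: CF_t = 1.500000, DF = 0.839942, PV = 1.259914
  t = 3.0000: CF_t = 1.500000, DF = 0.811147, PV = 1.216720
  t = 3.5000: CF_t = 1.500000, DF = 0.783338, PV = 1.175007
  t = 4.0000: CF_t = 1.500000, DF = 0.756483, PV = 1.134725
  t = 4.5000: CF_t = 1.500000, DF = 0.730549, PV = 1.095823
  t = 5.0000: CF_t = 1.500000, DF = 0.705503, PV = 1.058255
  t = 5.5000: CF_t = 1.500000, DF = 0.681316, PV = 1.021975
  t = 6.0000: CF_t = 1.500000, DF = 0.657959, PV = 0.986938
  t = 6.5000: CF_t = 1.500000, DF = 0.635402, PV = 0.953103
  t = 7.0000: CF_t = 1.500000, DF = 0.613619, PV = 0.920428
  t = 7.5000: CF_t = 1.500000, DF = 0.592582, PV = 0.888873
  t = 8.0000: CF_t = 1.500000, DF = 0.572267, PV = 0.858400
  t = 8.5000: CF_t = 1.500000, DF = 0.552648, PV = 0.828971
  t = 9.0000: CF_t = 1.500000, DF = 0.533701, PV = 0.800552
  t = 9.5000: CF_t = 1.500000, DF = 0.515404, PV = 0.773106
  t = 10.0000: CF_t = 101.500000, DF = 0.497735, PV = 50.520074
Price P = sum_t PV_t = 70.995949
Convexity numerator sum_t t*(t + 1/m) * CF_t / (1+y/m)^(m*t + 2):
  t = 0.5000: term = 0.675478
  t = 1.0000: term = 1.956961
  t = 1.5000: term = 3.779741
  t = 2.0000: term = 6.083600
  t = 2.5000: term = 8.812554
  t = 3.0000: term = 11.914607
  t = 3.5000: term = 15.341519
  t = 4.0000: term = 19.048586
  t = 4.5000: term = 22.994430
  t = 5.0000: term = 27.140804
  t = 5.5000: term = 31.452405
  t = 6.0000: term = 35.896691
  t = 6.5000: term = 40.443721
  t = 7.0000: term = 45.065989
  t = 7.5000: term = 49.738279
  t = 8.0000: term = 54.437518
  t = 8.5000: term = 59.142644
  t = 9.0000: term = 63.834478
  t = 9.5000: term = 68.495604
  t = 10.0000: term = 4947.127123
Convexity = (1/P) * sum = 5513.382730 / 70.995949 = 77.657709


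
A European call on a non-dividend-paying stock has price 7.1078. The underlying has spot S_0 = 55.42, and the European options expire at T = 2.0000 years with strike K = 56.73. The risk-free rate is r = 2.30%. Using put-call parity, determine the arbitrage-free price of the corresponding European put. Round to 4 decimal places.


Put-call parity: C - P = S_0 * exp(-qT) - K * exp(-rT).
S_0 * exp(-qT) = 55.4200 * 1.00000000 = 55.42000000
K * exp(-rT) = 56.7300 * 0.95504196 = 54.17953052
P = C - S*exp(-qT) + K*exp(-rT)
P = 7.1078 - 55.42000000 + 54.17953052 = 5.8673

Answer: Put price = 5.8673


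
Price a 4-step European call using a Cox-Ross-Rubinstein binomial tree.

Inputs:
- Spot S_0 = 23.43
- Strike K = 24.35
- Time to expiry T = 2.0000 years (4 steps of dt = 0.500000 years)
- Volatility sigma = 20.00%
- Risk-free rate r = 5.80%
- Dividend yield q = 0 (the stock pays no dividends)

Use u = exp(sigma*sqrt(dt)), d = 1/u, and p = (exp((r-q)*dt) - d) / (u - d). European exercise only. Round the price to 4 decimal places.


Answer: Price = V(0,0) = 3.4734

Derivation:
dt = T/N = 0.500000
u = exp(sigma*sqrt(dt)) = 1.151910; d = 1/u = 0.868123
p = (exp((r-q)*dt) - d) / (u - d) = 0.568389
Discount per step: exp(-r*dt) = 0.971416
Stock lattice S(k, i) with i counting down-moves:
  k=0: S(0,0) = 23.4300
  k=1: S(1,0) = 26.9892; S(1,1) = 20.3401
  k=2: S(2,0) = 31.0892; S(2,1) = 23.4300; S(2,2) = 17.6577
  k=3: S(3,0) = 35.8119; S(3,1) = 26.9892; S(3,2) = 20.3401; S(3,3) = 15.3291
  k=4: S(4,0) = 41.2521; S(4,1) = 31.0892; S(4,2) = 23.4300; S(4,3) = 17.6577; S(4,4) = 13.3076
Terminal payoffs V(N, i) = max(S_T - K, 0):
  V(4,0) = 16.902127; V(4,1) = 6.739184; V(4,2) = 0.000000; V(4,3) = 0.000000; V(4,4) = 0.000000
Backward induction: V(k, i) = exp(-r*dt) * [p * V(k+1, i) + (1-p) * V(k+1, i+1)].
  V(3,0) = exp(-r*dt) * [p*16.902127 + (1-p)*6.739184] = 12.157948
  V(3,1) = exp(-r*dt) * [p*6.739184 + (1-p)*0.000000] = 3.720990
  V(3,2) = exp(-r*dt) * [p*0.000000 + (1-p)*0.000000] = 0.000000
  V(3,3) = exp(-r*dt) * [p*0.000000 + (1-p)*0.000000] = 0.000000
  V(2,0) = exp(-r*dt) * [p*12.157948 + (1-p)*3.720990] = 8.273035
  V(2,1) = exp(-r*dt) * [p*3.720990 + (1-p)*0.000000] = 2.054517
  V(2,2) = exp(-r*dt) * [p*0.000000 + (1-p)*0.000000] = 0.000000
  V(1,0) = exp(-r*dt) * [p*8.273035 + (1-p)*2.054517] = 5.429300
  V(1,1) = exp(-r*dt) * [p*2.054517 + (1-p)*0.000000] = 1.134386
  V(0,0) = exp(-r*dt) * [p*5.429300 + (1-p)*1.134386] = 3.473366


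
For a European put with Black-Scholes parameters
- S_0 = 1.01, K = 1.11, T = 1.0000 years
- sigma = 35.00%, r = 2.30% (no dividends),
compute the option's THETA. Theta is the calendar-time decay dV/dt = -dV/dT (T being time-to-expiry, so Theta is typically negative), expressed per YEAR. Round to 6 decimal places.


Answer: Theta = -0.054324

Derivation:
d1 = -0.0290276699; d2 = -0.3790276699
phi(d1) = 0.3987742403; exp(-qT) = 1.0000000000; exp(-rT) = 0.9772624838
Theta = -S*exp(-qT)*phi(d1)*sigma/(2*sqrt(T)) + r*K*exp(-rT)*N(-d2) - q*S*exp(-qT)*N(-d1)
N(-d1) = 0.5115787388; N(-d2) = 0.6476663417; sqrt(T) = 1.0000000000
Term 1 = -1.0100 * 1.0000000000 * 0.3987742403 * 0.3500 / (2 * 1.0000000000) = -0.0704833470
Term 2 = 0.0230 * 1.1100 * 0.9772624838 * 0.6476663417 = 0.0161589587
Term 3 = 0 (no dividend yield, q = 0)
Theta = -0.0704833470 + (0.0161589587) + (0.0000000000) = -0.054324


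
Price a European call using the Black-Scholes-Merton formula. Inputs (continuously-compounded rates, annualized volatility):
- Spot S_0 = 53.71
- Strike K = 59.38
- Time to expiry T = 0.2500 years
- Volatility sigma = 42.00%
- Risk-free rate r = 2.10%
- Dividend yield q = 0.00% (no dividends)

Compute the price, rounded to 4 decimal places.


d1 = (ln(S/K) + (r - q + 0.5*sigma^2) * T) / (sigma * sqrt(T)) = -0.34789650
d2 = d1 - sigma * sqrt(T) = -0.55789650
exp(-rT) = 0.99476376; exp(-qT) = 1.00000000
C = S_0 * exp(-qT) * N(d1) - K * exp(-rT) * N(d2)
N(d1) = 0.36395896; N(d2) = 0.28845753
C = 53.7100 * 1.00000000 * 0.36395896 - 59.3800 * 0.99476376 * 0.28845753 = 2.5093

Answer: Price = 2.5093


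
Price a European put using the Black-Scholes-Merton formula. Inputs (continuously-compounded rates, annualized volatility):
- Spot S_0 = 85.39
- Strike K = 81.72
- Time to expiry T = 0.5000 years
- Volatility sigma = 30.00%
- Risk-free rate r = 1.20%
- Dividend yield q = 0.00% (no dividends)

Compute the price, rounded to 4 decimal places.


d1 = (ln(S/K) + (r - q + 0.5*sigma^2) * T) / (sigma * sqrt(T)) = 0.34143937
d2 = d1 - sigma * sqrt(T) = 0.12930733
exp(-rT) = 0.99401796; exp(-qT) = 1.00000000
P = K * exp(-rT) * N(-d2) - S_0 * exp(-qT) * N(-d1)
N(-d1) = 0.36638642; N(-d2) = 0.44855723
P = 81.7200 * 0.99401796 * 0.44855723 - 85.3900 * 1.00000000 * 0.36638642 = 5.1511

Answer: Price = 5.1511


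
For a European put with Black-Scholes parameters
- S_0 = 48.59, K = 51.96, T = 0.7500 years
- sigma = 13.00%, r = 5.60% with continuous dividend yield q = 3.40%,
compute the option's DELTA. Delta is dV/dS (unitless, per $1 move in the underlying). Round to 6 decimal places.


Answer: Delta = -0.636319

Derivation:
d1 = -0.3927664441; d2 = -0.5053497466
phi(d1) = 0.3693275819; exp(-qT) = 0.9748223790; exp(-rT) = 0.9588697806
N(-d1) = 0.6527540046
Delta = -exp(-qT) * N(-d1) = -0.9748223790 * 0.6527540046 = -0.636319


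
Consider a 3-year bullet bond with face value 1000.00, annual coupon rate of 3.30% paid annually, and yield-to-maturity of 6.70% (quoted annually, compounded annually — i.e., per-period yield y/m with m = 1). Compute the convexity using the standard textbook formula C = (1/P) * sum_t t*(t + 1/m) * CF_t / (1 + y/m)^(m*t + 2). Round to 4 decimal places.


Coupon per period c = face * coupon_rate / m = 33.000000
Periods per year m = 1; per-period yield y/m = 0.067000
Number of cashflows N = 3
Cashflows (t years, CF_t, discount factor 1/(1+y/m)^(m*t), PV):
  t = 1.0000: CF_t = 33.000000, DF = 0.937207, PV = 30.927835
  t = 2.0000: CF_t = 33.000000, DF = 0.878357, PV = 28.985787
  t = 3.0000: CF_t = 1033.000000, DF = 0.823203, PV = 850.368302
Price P = sum_t PV_t = 910.281924
Convexity numerator sum_t t*(t + 1/m) * CF_t / (1+y/m)^(m*t + 2):
  t = 1.0000: term = 54.331373
  t = 2.0000: term = 152.759248
  t = 3.0000: term = 8963.125357
Convexity = (1/P) * sum = 9170.215978 / 910.281924 = 10.074039

Answer: Convexity = 10.0740


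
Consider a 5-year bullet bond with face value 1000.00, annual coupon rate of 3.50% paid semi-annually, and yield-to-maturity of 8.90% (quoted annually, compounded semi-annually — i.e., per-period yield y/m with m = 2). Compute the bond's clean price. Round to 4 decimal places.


Coupon per period c = face * coupon_rate / m = 17.500000
Periods per year m = 2; per-period yield y/m = 0.044500
Number of cashflows N = 10
Cashflows (t years, CF_t, discount factor 1/(1+y/m)^(m*t), PV):
  t = 0.5000: CF_t = 17.500000, DF = 0.957396, PV = 16.754428
  t = 1.0000: CF_t = 17.500000, DF = 0.916607, PV = 16.040620
  t = 1.5000: CF_t = 17.500000, DF = 0.877556, PV = 15.357224
  t = 2.0000: CF_t = 17.500000, DF = 0.840168, PV = 14.702943
  t = 2.5000: CF_t = 17.500000, DF = 0.804374, PV = 14.076537
  t = 3.0000: CF_t = 17.500000, DF = 0.770104, PV = 13.476819
  t = 3.5000: CF_t = 17.500000, DF = 0.737294, PV = 12.902651
  t = 4.0000: CF_t = 17.500000, DF = 0.705883, PV = 12.352945
  t = 4.5000: CF_t = 17.500000, DF = 0.675809, PV = 11.826658
  t = 5.0000: CF_t = 1017.500000, DF = 0.647017, PV = 658.339593
Price P = sum_t PV_t = 785.830417

Answer: Price = 785.8304


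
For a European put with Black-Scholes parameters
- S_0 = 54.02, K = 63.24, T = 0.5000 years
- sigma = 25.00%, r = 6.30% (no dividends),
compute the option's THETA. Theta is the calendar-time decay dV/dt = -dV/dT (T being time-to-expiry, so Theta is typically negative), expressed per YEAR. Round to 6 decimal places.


Answer: Theta = -0.089571

Derivation:
d1 = -0.6248429059; d2 = -0.8016196012
phi(d1) = 0.3281931862; exp(-qT) = 1.0000000000; exp(-rT) = 0.9689909565
Theta = -S*exp(-qT)*phi(d1)*sigma/(2*sqrt(T)) + r*K*exp(-rT)*N(-d2) - q*S*exp(-qT)*N(-d1)
N(-d1) = 0.7339629163; N(-d2) = 0.7886134822; sqrt(T) = 0.7071067812
Term 1 = -54.0200 * 1.0000000000 * 0.3281931862 * 0.2500 / (2 * 0.7071067812) = -3.1340733093
Term 2 = 0.0630 * 63.2400 * 0.9689909565 * 0.7886134822 = 3.0445024795
Term 3 = 0 (no dividend yield, q = 0)
Theta = -3.1340733093 + (3.0445024795) + (0.0000000000) = -0.089571


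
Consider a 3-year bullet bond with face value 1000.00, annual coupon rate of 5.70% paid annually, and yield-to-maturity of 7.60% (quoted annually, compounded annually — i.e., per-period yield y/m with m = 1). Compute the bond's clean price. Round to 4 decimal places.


Coupon per period c = face * coupon_rate / m = 57.000000
Periods per year m = 1; per-period yield y/m = 0.076000
Number of cashflows N = 3
Cashflows (t years, CF_t, discount factor 1/(1+y/m)^(m*t), PV):
  t = 1.0000: CF_t = 57.000000, DF = 0.929368, PV = 52.973978
  t = 2.0000: CF_t = 57.000000, DF = 0.863725, PV = 49.232321
  t = 3.0000: CF_t = 1057.000000, DF = 0.802718, PV = 848.473286
Price P = sum_t PV_t = 950.679585

Answer: Price = 950.6796
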